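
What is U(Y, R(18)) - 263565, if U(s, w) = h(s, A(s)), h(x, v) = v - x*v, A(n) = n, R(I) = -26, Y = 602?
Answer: -625367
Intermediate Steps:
h(x, v) = v - v*x
U(s, w) = s*(1 - s)
U(Y, R(18)) - 263565 = 602*(1 - 1*602) - 263565 = 602*(1 - 602) - 263565 = 602*(-601) - 263565 = -361802 - 263565 = -625367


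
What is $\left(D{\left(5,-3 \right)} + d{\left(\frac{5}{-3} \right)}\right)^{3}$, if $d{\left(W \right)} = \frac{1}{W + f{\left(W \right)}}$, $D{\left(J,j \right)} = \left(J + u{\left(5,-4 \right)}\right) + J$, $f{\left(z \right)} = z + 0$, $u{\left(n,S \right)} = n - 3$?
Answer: $\frac{1601613}{1000} \approx 1601.6$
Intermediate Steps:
$u{\left(n,S \right)} = -3 + n$ ($u{\left(n,S \right)} = n - 3 = -3 + n$)
$f{\left(z \right)} = z$
$D{\left(J,j \right)} = 2 + 2 J$ ($D{\left(J,j \right)} = \left(J + \left(-3 + 5\right)\right) + J = \left(J + 2\right) + J = \left(2 + J\right) + J = 2 + 2 J$)
$d{\left(W \right)} = \frac{1}{2 W}$ ($d{\left(W \right)} = \frac{1}{W + W} = \frac{1}{2 W}$)
$\left(D{\left(5,-3 \right)} + d{\left(\frac{5}{-3} \right)}\right)^{3} = \left(\left(2 + 2 \cdot 5\right) + \frac{1}{2 \frac{5}{-3}}\right)^{3} = \left(\left(2 + 10\right) + \frac{1}{2 \cdot 5 \left(- \frac{1}{3}\right)}\right)^{3} = \left(12 + \frac{1}{2 \left(- \frac{5}{3}\right)}\right)^{3} = \left(12 + \frac{1}{2} \left(- \frac{3}{5}\right)\right)^{3} = \left(12 - \frac{3}{10}\right)^{3} = \left(\frac{117}{10}\right)^{3} = \frac{1601613}{1000}$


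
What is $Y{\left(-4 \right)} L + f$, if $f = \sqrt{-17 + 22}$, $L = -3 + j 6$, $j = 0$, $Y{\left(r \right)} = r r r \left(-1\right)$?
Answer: $-192 + \sqrt{5} \approx -189.76$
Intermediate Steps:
$Y{\left(r \right)} = - r^{3}$ ($Y{\left(r \right)} = r^{2} r \left(-1\right) = r^{3} \left(-1\right) = - r^{3}$)
$L = -3$ ($L = -3 + 0 \cdot 6 = -3 + 0 = -3$)
$f = \sqrt{5} \approx 2.2361$
$Y{\left(-4 \right)} L + f = - \left(-4\right)^{3} \left(-3\right) + \sqrt{5} = \left(-1\right) \left(-64\right) \left(-3\right) + \sqrt{5} = 64 \left(-3\right) + \sqrt{5} = -192 + \sqrt{5}$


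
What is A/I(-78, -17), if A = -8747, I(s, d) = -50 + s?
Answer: 8747/128 ≈ 68.336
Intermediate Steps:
A/I(-78, -17) = -8747/(-50 - 78) = -8747/(-128) = -8747*(-1/128) = 8747/128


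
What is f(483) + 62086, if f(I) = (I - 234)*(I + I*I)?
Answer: 58271314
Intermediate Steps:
f(I) = (-234 + I)*(I + I**2)
f(483) + 62086 = 483*(-234 + 483**2 - 233*483) + 62086 = 483*(-234 + 233289 - 112539) + 62086 = 483*120516 + 62086 = 58209228 + 62086 = 58271314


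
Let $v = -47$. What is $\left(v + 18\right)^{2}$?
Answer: $841$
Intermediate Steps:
$\left(v + 18\right)^{2} = \left(-47 + 18\right)^{2} = \left(-29\right)^{2} = 841$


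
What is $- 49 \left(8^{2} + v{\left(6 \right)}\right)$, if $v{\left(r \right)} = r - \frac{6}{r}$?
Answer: $-3381$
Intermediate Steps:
$v{\left(r \right)} = r - \frac{6}{r}$
$- 49 \left(8^{2} + v{\left(6 \right)}\right) = - 49 \left(8^{2} + \left(6 - \frac{6}{6}\right)\right) = - 49 \left(64 + \left(6 - 1\right)\right) = - 49 \left(64 + 5\right) = \left(-49\right) 69 = -3381$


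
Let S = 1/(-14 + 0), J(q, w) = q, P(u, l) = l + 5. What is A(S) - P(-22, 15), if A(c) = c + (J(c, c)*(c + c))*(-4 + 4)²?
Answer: -281/14 ≈ -20.071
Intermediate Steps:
P(u, l) = 5 + l
S = -1/14 (S = 1/(-14) = -1/14 ≈ -0.071429)
A(c) = c (A(c) = c + (c*(c + c))*(-4 + 4)² = c + (c*(2*c))*0² = c + (2*c²)*0 = c + 0 = c)
A(S) - P(-22, 15) = -1/14 - (5 + 15) = -1/14 - 1*20 = -1/14 - 20 = -281/14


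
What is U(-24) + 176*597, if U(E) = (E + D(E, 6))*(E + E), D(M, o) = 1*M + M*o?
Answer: 114288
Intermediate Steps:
D(M, o) = M + M*o
U(E) = 16*E² (U(E) = (E + E*(1 + 6))*(E + E) = (E + E*7)*(2*E) = (E + 7*E)*(2*E) = (8*E)*(2*E) = 16*E²)
U(-24) + 176*597 = 16*(-24)² + 176*597 = 16*576 + 105072 = 9216 + 105072 = 114288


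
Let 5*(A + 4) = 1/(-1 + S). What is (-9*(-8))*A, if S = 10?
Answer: -1432/5 ≈ -286.40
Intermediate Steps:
A = -179/45 (A = -4 + 1/(5*(-1 + 10)) = -4 + (⅕)/9 = -4 + (⅕)*(⅑) = -4 + 1/45 = -179/45 ≈ -3.9778)
(-9*(-8))*A = -9*(-8)*(-179/45) = 72*(-179/45) = -1432/5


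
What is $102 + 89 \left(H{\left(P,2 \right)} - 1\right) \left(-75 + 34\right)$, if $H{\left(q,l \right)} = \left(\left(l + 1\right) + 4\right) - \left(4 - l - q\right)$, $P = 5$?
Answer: $-32739$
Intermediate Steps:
$H{\left(q,l \right)} = 1 + q + 2 l$ ($H{\left(q,l \right)} = \left(\left(1 + l\right) + 4\right) - \left(4 - l - q\right) = \left(5 + l\right) + \left(-4 + l + q\right) = 1 + q + 2 l$)
$102 + 89 \left(H{\left(P,2 \right)} - 1\right) \left(-75 + 34\right) = 102 + 89 \left(\left(1 + 5 + 2 \cdot 2\right) - 1\right) \left(-75 + 34\right) = 102 + 89 \left(\left(1 + 5 + 4\right) - 1\right) \left(-41\right) = 102 + 89 \left(10 - 1\right) \left(-41\right) = 102 + 89 \cdot 9 \left(-41\right) = 102 + 89 \left(-369\right) = 102 - 32841 = -32739$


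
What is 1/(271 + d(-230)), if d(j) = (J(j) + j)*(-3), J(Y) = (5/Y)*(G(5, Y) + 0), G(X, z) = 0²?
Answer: 1/961 ≈ 0.0010406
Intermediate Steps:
G(X, z) = 0
J(Y) = 0 (J(Y) = (5/Y)*(0 + 0) = (5/Y)*0 = 0)
d(j) = -3*j (d(j) = (0 + j)*(-3) = j*(-3) = -3*j)
1/(271 + d(-230)) = 1/(271 - 3*(-230)) = 1/(271 + 690) = 1/961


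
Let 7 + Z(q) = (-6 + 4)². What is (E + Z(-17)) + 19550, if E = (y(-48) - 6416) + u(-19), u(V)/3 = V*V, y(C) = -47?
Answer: 14167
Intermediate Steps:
Z(q) = -3 (Z(q) = -7 + (-6 + 4)² = -7 + (-2)² = -7 + 4 = -3)
u(V) = 3*V² (u(V) = 3*(V*V) = 3*V²)
E = -5380 (E = (-47 - 6416) + 3*(-19)² = -6463 + 3*361 = -6463 + 1083 = -5380)
(E + Z(-17)) + 19550 = (-5380 - 3) + 19550 = -5383 + 19550 = 14167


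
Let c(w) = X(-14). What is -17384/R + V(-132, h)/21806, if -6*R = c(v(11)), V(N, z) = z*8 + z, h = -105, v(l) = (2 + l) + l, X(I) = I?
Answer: -1137233127/152642 ≈ -7450.3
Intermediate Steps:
v(l) = 2 + 2*l
V(N, z) = 9*z (V(N, z) = 8*z + z = 9*z)
c(w) = -14
R = 7/3 (R = -1/6*(-14) = 7/3 ≈ 2.3333)
-17384/R + V(-132, h)/21806 = -17384/7/3 + (9*(-105))/21806 = -17384*3/7 - 945*1/21806 = -52152/7 - 945/21806 = -1137233127/152642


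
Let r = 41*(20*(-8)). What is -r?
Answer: 6560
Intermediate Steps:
r = -6560 (r = 41*(-160) = -6560)
-r = -1*(-6560) = 6560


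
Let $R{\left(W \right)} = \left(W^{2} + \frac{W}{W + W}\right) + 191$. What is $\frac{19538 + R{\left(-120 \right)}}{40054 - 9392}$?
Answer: $\frac{68259}{61324} \approx 1.1131$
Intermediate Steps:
$R{\left(W \right)} = \frac{383}{2} + W^{2}$ ($R{\left(W \right)} = \left(W^{2} + \frac{W}{2 W}\right) + 191 = \left(W^{2} + \frac{1}{2 W} W\right) + 191 = \left(W^{2} + \frac{1}{2}\right) + 191 = \left(\frac{1}{2} + W^{2}\right) + 191 = \frac{383}{2} + W^{2}$)
$\frac{19538 + R{\left(-120 \right)}}{40054 - 9392} = \frac{19538 + \left(\frac{383}{2} + \left(-120\right)^{2}\right)}{40054 - 9392} = \frac{19538 + \left(\frac{383}{2} + 14400\right)}{30662} = \left(19538 + \frac{29183}{2}\right) \frac{1}{30662} = \frac{68259}{2} \cdot \frac{1}{30662} = \frac{68259}{61324}$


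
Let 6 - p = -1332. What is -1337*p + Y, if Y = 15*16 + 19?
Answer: -1788647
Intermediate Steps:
p = 1338 (p = 6 - 1*(-1332) = 6 + 1332 = 1338)
Y = 259 (Y = 240 + 19 = 259)
-1337*p + Y = -1337*1338 + 259 = -1788906 + 259 = -1788647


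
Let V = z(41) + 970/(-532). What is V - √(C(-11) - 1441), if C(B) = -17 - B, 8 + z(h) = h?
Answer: 8293/266 - I*√1447 ≈ 31.177 - 38.039*I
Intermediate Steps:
z(h) = -8 + h
V = 8293/266 (V = (-8 + 41) + 970/(-532) = 33 + 970*(-1/532) = 33 - 485/266 = 8293/266 ≈ 31.177)
V - √(C(-11) - 1441) = 8293/266 - √((-17 - 1*(-11)) - 1441) = 8293/266 - √((-17 + 11) - 1441) = 8293/266 - √(-6 - 1441) = 8293/266 - √(-1447) = 8293/266 - I*√1447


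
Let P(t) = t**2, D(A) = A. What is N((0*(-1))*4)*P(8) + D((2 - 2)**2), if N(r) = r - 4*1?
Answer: -256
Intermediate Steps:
N(r) = -4 + r (N(r) = r - 4 = -4 + r)
N((0*(-1))*4)*P(8) + D((2 - 2)**2) = (-4 + (0*(-1))*4)*8**2 + (2 - 2)**2 = (-4 + 0*4)*64 + 0**2 = (-4 + 0)*64 + 0 = -4*64 + 0 = -256 + 0 = -256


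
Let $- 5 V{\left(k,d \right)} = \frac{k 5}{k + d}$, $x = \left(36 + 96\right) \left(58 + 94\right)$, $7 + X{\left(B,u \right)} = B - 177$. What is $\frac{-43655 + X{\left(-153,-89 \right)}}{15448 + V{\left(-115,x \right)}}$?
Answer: $- \frac{7500824}{2633951} \approx -2.8477$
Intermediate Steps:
$X{\left(B,u \right)} = -184 + B$ ($X{\left(B,u \right)} = -7 + \left(B - 177\right) = -7 + \left(-177 + B\right) = -184 + B$)
$x = 20064$ ($x = 132 \cdot 152 = 20064$)
$V{\left(k,d \right)} = - \frac{k}{d + k}$ ($V{\left(k,d \right)} = - \frac{k 5 \frac{1}{k + d}}{5} = - \frac{5 k \frac{1}{d + k}}{5} = - \frac{k}{d + k}$)
$\frac{-43655 + X{\left(-153,-89 \right)}}{15448 + V{\left(-115,x \right)}} = \frac{-43655 - 337}{15448 - - \frac{115}{20064 - 115}} = \frac{-43655 - 337}{15448 - - \frac{115}{19949}} = - \frac{43992}{15448 - \left(-115\right) \frac{1}{19949}} = - \frac{43992}{15448 + \frac{115}{19949}} = - \frac{43992}{\frac{308172267}{19949}} = \left(-43992\right) \frac{19949}{308172267} = - \frac{7500824}{2633951}$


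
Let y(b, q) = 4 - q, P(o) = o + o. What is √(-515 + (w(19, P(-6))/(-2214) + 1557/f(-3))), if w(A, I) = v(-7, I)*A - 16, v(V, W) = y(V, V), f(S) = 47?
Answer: I*√579854452566/34686 ≈ 21.954*I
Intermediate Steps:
P(o) = 2*o
v(V, W) = 4 - V
w(A, I) = -16 + 11*A (w(A, I) = (4 - 1*(-7))*A - 16 = (4 + 7)*A - 16 = 11*A - 16 = -16 + 11*A)
√(-515 + (w(19, P(-6))/(-2214) + 1557/f(-3))) = √(-515 + ((-16 + 11*19)/(-2214) + 1557/47)) = √(-515 + ((-16 + 209)*(-1/2214) + 1557*(1/47))) = √(-515 + (193*(-1/2214) + 1557/47)) = √(-515 + (-193/2214 + 1557/47)) = √(-515 + 3438127/104058) = √(-50151743/104058) = I*√579854452566/34686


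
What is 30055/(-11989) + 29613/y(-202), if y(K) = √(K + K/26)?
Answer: -30055/11989 - 9871*I*√3939/303 ≈ -2.5069 - 2044.6*I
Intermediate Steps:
y(K) = 3*√78*√K/26 (y(K) = √(K + K*(1/26)) = √(K + K/26) = √(27*K/26) = 3*√78*√K/26)
30055/(-11989) + 29613/y(-202) = 30055/(-11989) + 29613/((3*√78*√(-202)/26)) = 30055*(-1/11989) + 29613/((3*√78*(I*√202)/26)) = -30055/11989 + 29613/((3*I*√3939/13)) = -30055/11989 + 29613*(-I*√3939/909) = -30055/11989 - 9871*I*√3939/303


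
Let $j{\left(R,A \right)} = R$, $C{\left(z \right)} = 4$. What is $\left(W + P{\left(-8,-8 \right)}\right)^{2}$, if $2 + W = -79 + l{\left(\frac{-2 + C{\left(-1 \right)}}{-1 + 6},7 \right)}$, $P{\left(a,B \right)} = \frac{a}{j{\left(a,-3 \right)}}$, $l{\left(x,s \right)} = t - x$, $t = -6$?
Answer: $\frac{186624}{25} \approx 7465.0$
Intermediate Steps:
$l{\left(x,s \right)} = -6 - x$
$P{\left(a,B \right)} = 1$ ($P{\left(a,B \right)} = \frac{a}{a} = 1$)
$W = - \frac{437}{5}$ ($W = -2 - \left(85 + \frac{-2 + 4}{-1 + 6}\right) = -2 - \left(85 + \frac{2}{5}\right) = -2 - \frac{427}{5} = - \frac{437}{5} \approx -87.4$)
$\left(W + P{\left(-8,-8 \right)}\right)^{2} = \left(- \frac{437}{5} + 1\right)^{2} = \left(- \frac{432}{5}\right)^{2} = \frac{186624}{25}$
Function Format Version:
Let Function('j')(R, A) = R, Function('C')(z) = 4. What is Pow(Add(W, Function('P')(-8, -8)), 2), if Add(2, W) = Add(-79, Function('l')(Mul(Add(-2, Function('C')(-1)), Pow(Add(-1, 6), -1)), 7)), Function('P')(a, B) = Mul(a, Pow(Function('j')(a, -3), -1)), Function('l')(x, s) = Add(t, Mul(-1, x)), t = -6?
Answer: Rational(186624, 25) ≈ 7465.0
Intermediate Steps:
Function('l')(x, s) = Add(-6, Mul(-1, x))
Function('P')(a, B) = 1 (Function('P')(a, B) = Mul(a, Pow(a, -1)) = 1)
W = Rational(-437, 5) (W = Add(-2, Add(-79, Add(-6, Mul(-1, Mul(Add(-2, 4), Pow(Add(-1, 6), -1)))))) = Add(-2, Add(-79, Add(-6, Mul(-1, Mul(2, Pow(5, -1)))))) = Add(-2, Add(-79, Add(-6, Mul(-1, Mul(2, Rational(1, 5)))))) = Add(-2, Add(-79, Add(-6, Mul(-1, Rational(2, 5))))) = Add(-2, Add(-79, Add(-6, Rational(-2, 5)))) = Add(-2, Add(-79, Rational(-32, 5))) = Add(-2, Rational(-427, 5)) = Rational(-437, 5) ≈ -87.400)
Pow(Add(W, Function('P')(-8, -8)), 2) = Pow(Add(Rational(-437, 5), 1), 2) = Pow(Rational(-432, 5), 2) = Rational(186624, 25)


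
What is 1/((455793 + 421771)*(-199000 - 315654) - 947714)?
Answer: -1/451642770570 ≈ -2.2141e-12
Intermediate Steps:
1/((455793 + 421771)*(-199000 - 315654) - 947714) = 1/(877564*(-514654) - 947714) = 1/(-451641822856 - 947714) = 1/(-451642770570) = -1/451642770570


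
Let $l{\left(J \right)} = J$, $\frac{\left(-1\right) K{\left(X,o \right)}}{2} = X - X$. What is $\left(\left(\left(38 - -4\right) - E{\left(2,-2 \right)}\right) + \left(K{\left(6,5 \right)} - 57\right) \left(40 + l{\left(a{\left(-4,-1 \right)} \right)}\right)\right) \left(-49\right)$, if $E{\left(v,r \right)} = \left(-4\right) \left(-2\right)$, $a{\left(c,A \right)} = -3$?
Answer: $101675$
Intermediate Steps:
$K{\left(X,o \right)} = 0$ ($K{\left(X,o \right)} = - 2 \left(X - X\right) = \left(-2\right) 0 = 0$)
$E{\left(v,r \right)} = 8$
$\left(\left(\left(38 - -4\right) - E{\left(2,-2 \right)}\right) + \left(K{\left(6,5 \right)} - 57\right) \left(40 + l{\left(a{\left(-4,-1 \right)} \right)}\right)\right) \left(-49\right) = \left(\left(\left(38 - -4\right) - 8\right) + \left(0 - 57\right) \left(40 - 3\right)\right) \left(-49\right) = \left(\left(\left(38 + 4\right) - 8\right) - 2109\right) \left(-49\right) = \left(\left(42 - 8\right) - 2109\right) \left(-49\right) = \left(34 - 2109\right) \left(-49\right) = \left(-2075\right) \left(-49\right) = 101675$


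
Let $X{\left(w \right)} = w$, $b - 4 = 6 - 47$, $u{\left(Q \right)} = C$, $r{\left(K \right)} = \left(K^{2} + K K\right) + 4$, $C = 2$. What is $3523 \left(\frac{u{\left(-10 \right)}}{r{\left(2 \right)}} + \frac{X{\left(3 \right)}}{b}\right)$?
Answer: $\frac{66937}{222} \approx 301.52$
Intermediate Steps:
$r{\left(K \right)} = 4 + 2 K^{2}$ ($r{\left(K \right)} = \left(K^{2} + K^{2}\right) + 4 = 2 K^{2} + 4 = 4 + 2 K^{2}$)
$u{\left(Q \right)} = 2$
$b = -37$ ($b = 4 + \left(6 - 47\right) = 4 - 41 = -37$)
$3523 \left(\frac{u{\left(-10 \right)}}{r{\left(2 \right)}} + \frac{X{\left(3 \right)}}{b}\right) = 3523 \left(\frac{2}{4 + 2 \cdot 2^{2}} + \frac{3}{-37}\right) = 3523 \left(\frac{2}{4 + 2 \cdot 4} + 3 \left(- \frac{1}{37}\right)\right) = 3523 \left(\frac{2}{4 + 8} - \frac{3}{37}\right) = 3523 \left(\frac{2}{12} - \frac{3}{37}\right) = 3523 \left(2 \cdot \frac{1}{12} - \frac{3}{37}\right) = 3523 \left(\frac{1}{6} - \frac{3}{37}\right) = 3523 \cdot \frac{19}{222} = \frac{66937}{222}$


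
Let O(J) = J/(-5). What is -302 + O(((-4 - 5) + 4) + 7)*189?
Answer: -1888/5 ≈ -377.60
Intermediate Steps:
O(J) = -J/5 (O(J) = J*(-⅕) = -J/5)
-302 + O(((-4 - 5) + 4) + 7)*189 = -302 - (((-4 - 5) + 4) + 7)/5*189 = -302 - ((-9 + 4) + 7)/5*189 = -302 - (-5 + 7)/5*189 = -302 - ⅕*2*189 = -302 - ⅖*189 = -302 - 378/5 = -1888/5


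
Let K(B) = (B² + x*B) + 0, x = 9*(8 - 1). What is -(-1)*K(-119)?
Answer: 6664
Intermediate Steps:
x = 63 (x = 9*7 = 63)
K(B) = B² + 63*B (K(B) = (B² + 63*B) + 0 = B² + 63*B)
-(-1)*K(-119) = -(-1)*(-119*(63 - 119)) = -(-1)*(-119*(-56)) = -(-1)*6664 = -1*(-6664) = 6664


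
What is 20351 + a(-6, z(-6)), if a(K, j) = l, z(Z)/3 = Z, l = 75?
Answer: 20426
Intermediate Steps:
z(Z) = 3*Z
a(K, j) = 75
20351 + a(-6, z(-6)) = 20351 + 75 = 20426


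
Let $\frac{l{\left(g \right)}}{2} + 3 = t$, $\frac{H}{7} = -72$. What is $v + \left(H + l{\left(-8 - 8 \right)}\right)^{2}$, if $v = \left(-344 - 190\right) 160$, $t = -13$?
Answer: $201856$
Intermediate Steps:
$H = -504$ ($H = 7 \left(-72\right) = -504$)
$l{\left(g \right)} = -32$ ($l{\left(g \right)} = -6 + 2 \left(-13\right) = -6 - 26 = -32$)
$v = -85440$ ($v = \left(-534\right) 160 = -85440$)
$v + \left(H + l{\left(-8 - 8 \right)}\right)^{2} = -85440 + \left(-504 - 32\right)^{2} = -85440 + \left(-536\right)^{2} = -85440 + 287296 = 201856$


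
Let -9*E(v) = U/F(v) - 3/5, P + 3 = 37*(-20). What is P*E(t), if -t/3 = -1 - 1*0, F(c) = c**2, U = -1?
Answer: -23776/405 ≈ -58.706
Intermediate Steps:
P = -743 (P = -3 + 37*(-20) = -3 - 740 = -743)
t = 3 (t = -3*(-1 - 1*0) = -3*(-1 + 0) = -3*(-1) = 3)
E(v) = 1/15 + 1/(9*v**2) (E(v) = -(-1/(v**2) - 3/5)/9 = -(-1/v**2 - 3*1/5)/9 = -(-1/v**2 - 3/5)/9 = -(-3/5 - 1/v**2)/9 = 1/15 + 1/(9*v**2))
P*E(t) = -743*(1/15 + (1/9)/3**2) = -743*(1/15 + (1/9)*(1/9)) = -743*(1/15 + 1/81) = -743*32/405 = -23776/405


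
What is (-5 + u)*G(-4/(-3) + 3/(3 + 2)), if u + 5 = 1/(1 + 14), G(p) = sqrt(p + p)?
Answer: -149*sqrt(870)/225 ≈ -19.533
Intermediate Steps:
G(p) = sqrt(2)*sqrt(p) (G(p) = sqrt(2*p) = sqrt(2)*sqrt(p))
u = -74/15 (u = -5 + 1/(1 + 14) = -5 + 1/15 = -74/15 ≈ -4.9333)
(-5 + u)*G(-4/(-3) + 3/(3 + 2)) = (-5 - 74/15)*(sqrt(2)*sqrt(-4/(-3) + 3/(3 + 2))) = -149*sqrt(2)*sqrt(-4*(-1/3) + 3/5)/15 = -149*sqrt(2)*sqrt(4/3 + 3*(1/5))/15 = -149*sqrt(2)*sqrt(4/3 + 3/5)/15 = -149*sqrt(2)*sqrt(29/15)/15 = -149*sqrt(2)*sqrt(435)/15/15 = -149*sqrt(870)/225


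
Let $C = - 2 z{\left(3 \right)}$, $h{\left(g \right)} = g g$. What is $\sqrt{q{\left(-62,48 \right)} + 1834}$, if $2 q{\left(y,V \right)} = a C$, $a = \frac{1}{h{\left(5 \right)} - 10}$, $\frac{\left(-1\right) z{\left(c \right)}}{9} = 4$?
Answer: $\frac{\sqrt{45910}}{5} \approx 42.853$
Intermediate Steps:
$h{\left(g \right)} = g^{2}$
$z{\left(c \right)} = -36$ ($z{\left(c \right)} = \left(-9\right) 4 = -36$)
$a = \frac{1}{15}$ ($a = \frac{1}{5^{2} - 10} = \frac{1}{25 - 10} = \frac{1}{15} \approx 0.066667$)
$C = 72$ ($C = \left(-2\right) \left(-36\right) = 72$)
$q{\left(y,V \right)} = \frac{12}{5}$ ($q{\left(y,V \right)} = \frac{\frac{1}{15} \cdot 72}{2} = \frac{1}{2} \cdot \frac{24}{5} = \frac{12}{5}$)
$\sqrt{q{\left(-62,48 \right)} + 1834} = \sqrt{\frac{12}{5} + 1834} = \sqrt{\frac{9182}{5}} = \frac{\sqrt{45910}}{5}$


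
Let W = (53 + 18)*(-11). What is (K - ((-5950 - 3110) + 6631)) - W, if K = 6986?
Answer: 10196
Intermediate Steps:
W = -781 (W = 71*(-11) = -781)
(K - ((-5950 - 3110) + 6631)) - W = (6986 - ((-5950 - 3110) + 6631)) - 1*(-781) = (6986 - (-9060 + 6631)) + 781 = (6986 - 1*(-2429)) + 781 = (6986 + 2429) + 781 = 9415 + 781 = 10196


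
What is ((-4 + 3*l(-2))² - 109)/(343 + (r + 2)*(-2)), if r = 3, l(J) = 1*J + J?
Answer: 49/111 ≈ 0.44144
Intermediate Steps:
l(J) = 2*J (l(J) = J + J = 2*J)
((-4 + 3*l(-2))² - 109)/(343 + (r + 2)*(-2)) = ((-4 + 3*(2*(-2)))² - 109)/(343 + (3 + 2)*(-2)) = ((-4 + 3*(-4))² - 109)/(343 + 5*(-2)) = ((-4 - 12)² - 109)/(343 - 10) = ((-16)² - 109)/333 = (256 - 109)*(1/333) = 147*(1/333) = 49/111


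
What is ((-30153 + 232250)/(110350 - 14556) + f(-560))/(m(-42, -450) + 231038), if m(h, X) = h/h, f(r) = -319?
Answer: -30356189/22132149966 ≈ -0.0013716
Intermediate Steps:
m(h, X) = 1
((-30153 + 232250)/(110350 - 14556) + f(-560))/(m(-42, -450) + 231038) = ((-30153 + 232250)/(110350 - 14556) - 319)/(1 + 231038) = (202097/95794 - 319)/231039 = (202097*(1/95794) - 319)*(1/231039) = (202097/95794 - 319)*(1/231039) = -30356189/95794*1/231039 = -30356189/22132149966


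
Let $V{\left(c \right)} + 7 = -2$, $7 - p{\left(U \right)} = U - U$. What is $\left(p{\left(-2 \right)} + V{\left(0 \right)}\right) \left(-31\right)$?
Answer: $62$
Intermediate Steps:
$p{\left(U \right)} = 7$ ($p{\left(U \right)} = 7 - \left(U - U\right) = 7 - 0 = 7 + 0 = 7$)
$V{\left(c \right)} = -9$ ($V{\left(c \right)} = -7 - 2 = -9$)
$\left(p{\left(-2 \right)} + V{\left(0 \right)}\right) \left(-31\right) = \left(7 - 9\right) \left(-31\right) = \left(-2\right) \left(-31\right) = 62$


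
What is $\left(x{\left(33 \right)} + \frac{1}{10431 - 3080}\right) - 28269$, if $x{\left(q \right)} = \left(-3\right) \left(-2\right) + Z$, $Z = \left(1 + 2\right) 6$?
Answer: $- \frac{207628994}{7351} \approx -28245.0$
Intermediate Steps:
$Z = 18$ ($Z = 3 \cdot 6 = 18$)
$x{\left(q \right)} = 24$ ($x{\left(q \right)} = \left(-3\right) \left(-2\right) + 18 = 6 + 18 = 24$)
$\left(x{\left(33 \right)} + \frac{1}{10431 - 3080}\right) - 28269 = \left(24 + \frac{1}{10431 - 3080}\right) - 28269 = \left(24 + \frac{1}{7351}\right) - 28269 = \frac{176425}{7351} - 28269 = - \frac{207628994}{7351}$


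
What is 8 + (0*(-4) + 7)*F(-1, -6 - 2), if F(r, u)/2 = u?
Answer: -104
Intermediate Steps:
F(r, u) = 2*u
8 + (0*(-4) + 7)*F(-1, -6 - 2) = 8 + (0*(-4) + 7)*(2*(-6 - 2)) = 8 + (0 + 7)*(2*(-8)) = 8 + 7*(-16) = 8 - 112 = -104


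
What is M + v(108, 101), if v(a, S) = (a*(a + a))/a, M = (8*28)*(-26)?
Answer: -5608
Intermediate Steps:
M = -5824 (M = 224*(-26) = -5824)
v(a, S) = 2*a (v(a, S) = (a*(2*a))/a = (2*a**2)/a = 2*a)
M + v(108, 101) = -5824 + 2*108 = -5824 + 216 = -5608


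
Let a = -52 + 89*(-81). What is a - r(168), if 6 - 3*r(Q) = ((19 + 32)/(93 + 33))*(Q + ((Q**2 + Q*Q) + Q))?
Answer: 1195/3 ≈ 398.33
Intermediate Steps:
r(Q) = 2 - 17*Q/63 - 17*Q**2/63 (r(Q) = 2 - (19 + 32)/(93 + 33)*(Q + ((Q**2 + Q*Q) + Q))/3 = 2 - 51/126*(Q + ((Q**2 + Q**2) + Q))/3 = 2 - 51*(1/126)*(Q + (2*Q**2 + Q))/3 = 2 - 17*(Q + (Q + 2*Q**2))/126 = 2 - 17*(2*Q + 2*Q**2)/126 = 2 - (17*Q/21 + 17*Q**2/21)/3 = 2 + (-17*Q/63 - 17*Q**2/63) = 2 - 17*Q/63 - 17*Q**2/63)
a = -7261 (a = -52 - 7209 = -7261)
a - r(168) = -7261 - (2 - 17/63*168 - 17/63*168**2) = -7261 - (2 - 136/3 - 17/63*28224) = -7261 - (2 - 136/3 - 7616) = -7261 - 1*(-22978/3) = -7261 + 22978/3 = 1195/3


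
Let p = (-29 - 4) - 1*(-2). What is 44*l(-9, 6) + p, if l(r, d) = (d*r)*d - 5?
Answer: -14507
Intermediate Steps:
l(r, d) = -5 + r*d**2 (l(r, d) = r*d**2 - 5 = -5 + r*d**2)
p = -31 (p = -33 + 2 = -31)
44*l(-9, 6) + p = 44*(-5 - 9*6**2) - 31 = 44*(-5 - 9*36) - 31 = 44*(-5 - 324) - 31 = 44*(-329) - 31 = -14476 - 31 = -14507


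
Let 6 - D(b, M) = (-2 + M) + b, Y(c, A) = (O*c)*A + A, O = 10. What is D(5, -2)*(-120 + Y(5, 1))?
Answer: -345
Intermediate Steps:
Y(c, A) = A + 10*A*c (Y(c, A) = (10*c)*A + A = 10*A*c + A = A + 10*A*c)
D(b, M) = 8 - M - b (D(b, M) = 6 - ((-2 + M) + b) = 6 - (-2 + M + b) = 6 + (2 - M - b) = 8 - M - b)
D(5, -2)*(-120 + Y(5, 1)) = (8 - 1*(-2) - 1*5)*(-120 + 1*(1 + 10*5)) = (8 + 2 - 5)*(-120 + 1*(1 + 50)) = 5*(-120 + 1*51) = 5*(-120 + 51) = 5*(-69) = -345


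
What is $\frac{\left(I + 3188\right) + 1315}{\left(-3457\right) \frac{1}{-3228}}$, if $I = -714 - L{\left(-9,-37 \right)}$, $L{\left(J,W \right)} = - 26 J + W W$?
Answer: $\frac{7056408}{3457} \approx 2041.2$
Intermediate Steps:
$L{\left(J,W \right)} = W^{2} - 26 J$ ($L{\left(J,W \right)} = - 26 J + W^{2} = W^{2} - 26 J$)
$I = -2317$ ($I = -714 - \left(\left(-37\right)^{2} - -234\right) = -714 - \left(1369 + 234\right) = -714 - 1603 = -2317$)
$\frac{\left(I + 3188\right) + 1315}{\left(-3457\right) \frac{1}{-3228}} = \frac{\left(-2317 + 3188\right) + 1315}{\left(-3457\right) \frac{1}{-3228}} = \frac{871 + 1315}{\left(-3457\right) \left(- \frac{1}{3228}\right)} = \frac{2186}{\frac{3457}{3228}} = 2186 \cdot \frac{3228}{3457} = \frac{7056408}{3457}$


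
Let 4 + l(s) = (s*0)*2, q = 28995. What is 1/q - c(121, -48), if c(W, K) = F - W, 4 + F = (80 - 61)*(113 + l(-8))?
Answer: -56424269/28995 ≈ -1946.0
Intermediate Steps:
l(s) = -4 (l(s) = -4 + (s*0)*2 = -4 + 0*2 = -4 + 0 = -4)
F = 2067 (F = -4 + (80 - 61)*(113 - 4) = -4 + 19*109 = -4 + 2071 = 2067)
c(W, K) = 2067 - W
1/q - c(121, -48) = 1/28995 - (2067 - 1*121) = 1/28995 - (2067 - 121) = 1/28995 - 1*1946 = 1/28995 - 1946 = -56424269/28995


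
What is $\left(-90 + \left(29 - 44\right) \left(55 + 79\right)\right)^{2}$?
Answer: $4410000$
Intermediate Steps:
$\left(-90 + \left(29 - 44\right) \left(55 + 79\right)\right)^{2} = \left(-90 - 2010\right)^{2} = \left(-2100\right)^{2} = 4410000$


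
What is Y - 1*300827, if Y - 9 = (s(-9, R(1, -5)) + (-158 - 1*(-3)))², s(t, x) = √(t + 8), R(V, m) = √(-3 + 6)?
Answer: -300818 + (155 - I)² ≈ -2.7679e+5 - 310.0*I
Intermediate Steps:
R(V, m) = √3
s(t, x) = √(8 + t)
Y = 9 + (-155 + I)² (Y = 9 + (√(8 - 9) + (-158 - 1*(-3)))² = 9 + (√(-1) + (-158 + 3))² = 9 + (I - 155)² = 9 + (-155 + I)² ≈ 24033.0 - 310.0*I)
Y - 1*300827 = (24033 - 310*I) - 1*300827 = (24033 - 310*I) - 300827 = -276794 - 310*I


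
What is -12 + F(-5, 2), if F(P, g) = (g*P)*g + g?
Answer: -30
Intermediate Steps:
F(P, g) = g + P*g² (F(P, g) = (P*g)*g + g = P*g² + g = g + P*g²)
-12 + F(-5, 2) = -12 + 2*(1 - 5*2) = -12 + 2*(1 - 10) = -12 + 2*(-9) = -12 - 18 = -30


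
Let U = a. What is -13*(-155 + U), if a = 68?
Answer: 1131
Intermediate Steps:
U = 68
-13*(-155 + U) = -13*(-155 + 68) = -13*(-87) = 1131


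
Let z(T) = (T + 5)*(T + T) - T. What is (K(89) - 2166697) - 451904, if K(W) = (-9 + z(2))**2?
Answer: -2618312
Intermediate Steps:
z(T) = -T + 2*T*(5 + T) (z(T) = (5 + T)*(2*T) - T = 2*T*(5 + T) - T = -T + 2*T*(5 + T))
K(W) = 289 (K(W) = (-9 + 2*(9 + 2*2))**2 = (-9 + 2*(9 + 4))**2 = (-9 + 2*13)**2 = (-9 + 26)**2 = 17**2 = 289)
(K(89) - 2166697) - 451904 = (289 - 2166697) - 451904 = -2166408 - 451904 = -2618312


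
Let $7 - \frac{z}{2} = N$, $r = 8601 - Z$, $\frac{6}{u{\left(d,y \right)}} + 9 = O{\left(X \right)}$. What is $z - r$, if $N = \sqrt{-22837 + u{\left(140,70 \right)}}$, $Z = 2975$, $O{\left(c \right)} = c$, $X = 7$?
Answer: $-5612 - 4 i \sqrt{5710} \approx -5612.0 - 302.26 i$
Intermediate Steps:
$u{\left(d,y \right)} = -3$ ($u{\left(d,y \right)} = \frac{6}{-9 + 7} = \frac{6}{-2} = 6 \left(- \frac{1}{2}\right) = -3$)
$r = 5626$ ($r = 8601 - 2975 = 5626$)
$N = 2 i \sqrt{5710}$ ($N = \sqrt{-22837 - 3} = \sqrt{-22840} = 2 i \sqrt{5710} \approx 151.13 i$)
$z = 14 - 4 i \sqrt{5710}$ ($z = 14 - 2 \cdot 2 i \sqrt{5710} = 14 - 4 i \sqrt{5710} \approx 14.0 - 302.26 i$)
$z - r = \left(14 - 4 i \sqrt{5710}\right) - 5626 = -5612 - 4 i \sqrt{5710}$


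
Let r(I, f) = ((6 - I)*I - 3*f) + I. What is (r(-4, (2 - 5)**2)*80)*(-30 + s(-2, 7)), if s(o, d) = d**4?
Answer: -13467280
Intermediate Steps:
r(I, f) = I - 3*f + I*(6 - I) (r(I, f) = (I*(6 - I) - 3*f) + I = (-3*f + I*(6 - I)) + I = I - 3*f + I*(6 - I))
(r(-4, (2 - 5)**2)*80)*(-30 + s(-2, 7)) = ((-1*(-4)**2 - 3*(2 - 5)**2 + 7*(-4))*80)*(-30 + 7**4) = ((-1*16 - 3*(-3)**2 - 28)*80)*(-30 + 2401) = ((-16 - 3*9 - 28)*80)*2371 = ((-16 - 27 - 28)*80)*2371 = -71*80*2371 = -5680*2371 = -13467280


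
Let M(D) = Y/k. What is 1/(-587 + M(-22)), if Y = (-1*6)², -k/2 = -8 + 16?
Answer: -4/2357 ≈ -0.0016971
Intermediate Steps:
k = -16 (k = -2*(-8 + 16) = -2*8 = -16)
Y = 36 (Y = (-6)² = 36)
M(D) = -9/4 (M(D) = 36/(-16) = 36*(-1/16) = -9/4)
1/(-587 + M(-22)) = 1/(-587 - 9/4) = 1/(-2357/4) = -4/2357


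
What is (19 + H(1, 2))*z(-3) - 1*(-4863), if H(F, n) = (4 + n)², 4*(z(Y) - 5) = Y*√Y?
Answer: 5138 - 165*I*√3/4 ≈ 5138.0 - 71.447*I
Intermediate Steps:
z(Y) = 5 + Y^(3/2)/4 (z(Y) = 5 + (Y*√Y)/4 = 5 + Y^(3/2)/4)
(19 + H(1, 2))*z(-3) - 1*(-4863) = (19 + (4 + 2)²)*(5 + (-3)^(3/2)/4) - 1*(-4863) = (19 + 6²)*(5 + (-3*I*√3)/4) + 4863 = (19 + 36)*(5 - 3*I*√3/4) + 4863 = 55*(5 - 3*I*√3/4) + 4863 = (275 - 165*I*√3/4) + 4863 = 5138 - 165*I*√3/4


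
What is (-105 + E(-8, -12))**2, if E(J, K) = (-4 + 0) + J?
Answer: 13689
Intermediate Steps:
E(J, K) = -4 + J
(-105 + E(-8, -12))**2 = (-105 + (-4 - 8))**2 = (-105 - 12)**2 = (-117)**2 = 13689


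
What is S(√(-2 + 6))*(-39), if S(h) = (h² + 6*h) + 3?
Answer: -741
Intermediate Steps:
S(h) = 3 + h² + 6*h
S(√(-2 + 6))*(-39) = (3 + (√(-2 + 6))² + 6*√(-2 + 6))*(-39) = (3 + (√4)² + 6*√4)*(-39) = (3 + 2² + 6*2)*(-39) = (3 + 4 + 12)*(-39) = 19*(-39) = -741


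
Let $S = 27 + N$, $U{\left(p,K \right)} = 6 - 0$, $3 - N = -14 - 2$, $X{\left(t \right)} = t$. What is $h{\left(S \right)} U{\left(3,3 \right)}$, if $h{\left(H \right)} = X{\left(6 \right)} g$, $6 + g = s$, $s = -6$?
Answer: $-432$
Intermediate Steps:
$g = -12$ ($g = -6 - 6 = -12$)
$N = 19$ ($N = 3 - \left(-14 - 2\right) = 3 - -16 = 3 + 16 = 19$)
$U{\left(p,K \right)} = 6$ ($U{\left(p,K \right)} = 6 + 0 = 6$)
$S = 46$ ($S = 27 + 19 = 46$)
$h{\left(H \right)} = -72$ ($h{\left(H \right)} = 6 \left(-12\right) = -72$)
$h{\left(S \right)} U{\left(3,3 \right)} = \left(-72\right) 6 = -432$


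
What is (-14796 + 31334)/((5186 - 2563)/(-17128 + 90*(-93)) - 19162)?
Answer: -6912884/8009759 ≈ -0.86306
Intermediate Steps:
(-14796 + 31334)/((5186 - 2563)/(-17128 + 90*(-93)) - 19162) = 16538/(2623/(-17128 - 8370) - 19162) = 16538/(2623/(-25498) - 19162) = 16538/(2623*(-1/25498) - 19162) = 16538/(-43/418 - 19162) = 16538/(-8009759/418) = 16538*(-418/8009759) = -6912884/8009759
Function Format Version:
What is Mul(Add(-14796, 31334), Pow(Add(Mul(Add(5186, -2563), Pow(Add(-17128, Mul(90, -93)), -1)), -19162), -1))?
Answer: Rational(-6912884, 8009759) ≈ -0.86306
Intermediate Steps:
Mul(Add(-14796, 31334), Pow(Add(Mul(Add(5186, -2563), Pow(Add(-17128, Mul(90, -93)), -1)), -19162), -1)) = Mul(16538, Pow(Add(Mul(2623, Pow(Add(-17128, -8370), -1)), -19162), -1)) = Mul(16538, Pow(Add(Mul(2623, Pow(-25498, -1)), -19162), -1)) = Mul(16538, Pow(Add(Mul(2623, Rational(-1, 25498)), -19162), -1)) = Mul(16538, Pow(Add(Rational(-43, 418), -19162), -1)) = Mul(16538, Pow(Rational(-8009759, 418), -1)) = Mul(16538, Rational(-418, 8009759)) = Rational(-6912884, 8009759)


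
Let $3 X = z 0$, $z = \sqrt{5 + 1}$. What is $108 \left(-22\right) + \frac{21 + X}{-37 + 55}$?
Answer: $- \frac{14249}{6} \approx -2374.8$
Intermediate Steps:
$z = \sqrt{6} \approx 2.4495$
$X = 0$ ($X = \frac{\sqrt{6} \cdot 0}{3} = \frac{1}{3} \cdot 0 = 0$)
$108 \left(-22\right) + \frac{21 + X}{-37 + 55} = 108 \left(-22\right) + \frac{21 + 0}{-37 + 55} = -2376 + \frac{21}{18} = -2376 + 21 \cdot \frac{1}{18} = -2376 + \frac{7}{6} = - \frac{14249}{6}$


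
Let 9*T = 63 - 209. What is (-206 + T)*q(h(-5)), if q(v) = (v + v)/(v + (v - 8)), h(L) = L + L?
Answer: -10000/63 ≈ -158.73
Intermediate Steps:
h(L) = 2*L
T = -146/9 (T = (63 - 209)/9 = (1/9)*(-146) = -146/9 ≈ -16.222)
q(v) = 2*v/(-8 + 2*v) (q(v) = (2*v)/(v + (-8 + v)) = (2*v)/(-8 + 2*v) = 2*v/(-8 + 2*v))
(-206 + T)*q(h(-5)) = (-206 - 146/9)*((2*(-5))/(-4 + 2*(-5))) = -(-20000)/(9*(-4 - 10)) = -(-20000)/(9*(-14)) = -(-20000)*(-1)/(9*14) = -2000/9*5/7 = -10000/63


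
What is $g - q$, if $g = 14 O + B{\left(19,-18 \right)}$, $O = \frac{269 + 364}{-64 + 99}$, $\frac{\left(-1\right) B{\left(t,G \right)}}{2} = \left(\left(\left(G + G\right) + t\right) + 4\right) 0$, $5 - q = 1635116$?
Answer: $\frac{8176821}{5} \approx 1.6354 \cdot 10^{6}$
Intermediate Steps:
$q = -1635111$ ($q = 5 - 1635116 = -1635111$)
$B{\left(t,G \right)} = 0$ ($B{\left(t,G \right)} = - 2 \left(\left(\left(G + G\right) + t\right) + 4\right) 0 = - 2 \left(\left(2 G + t\right) + 4\right) 0 = - 2 \left(\left(t + 2 G\right) + 4\right) 0 = - 2 \left(4 + t + 2 G\right) 0 = \left(-2\right) 0 = 0$)
$O = \frac{633}{35} \approx 18.086$
$g = \frac{1266}{5}$ ($g = 14 \cdot \frac{633}{35} + 0 = \frac{1266}{5} + 0 = \frac{1266}{5} \approx 253.2$)
$g - q = \frac{1266}{5} - -1635111 = \frac{1266}{5} + 1635111 = \frac{8176821}{5}$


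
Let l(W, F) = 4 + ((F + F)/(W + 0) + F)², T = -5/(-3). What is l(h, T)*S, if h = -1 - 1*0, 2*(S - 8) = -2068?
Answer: -6954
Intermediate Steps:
S = -1026 (S = 8 + (½)*(-2068) = 8 - 1034 = -1026)
h = -1 (h = -1 + 0 = -1)
T = 5/3 (T = -5*(-⅓) = 5/3 ≈ 1.6667)
l(W, F) = 4 + (F + 2*F/W)² (l(W, F) = 4 + ((2*F)/W + F)² = 4 + (2*F/W + F)² = 4 + (F + 2*F/W)²)
l(h, T)*S = (4 + (5/3)²*(2 - 1)²/(-1)²)*(-1026) = (4 + (25/9)*1*1²)*(-1026) = (4 + (25/9)*1*1)*(-1026) = (4 + 25/9)*(-1026) = (61/9)*(-1026) = -6954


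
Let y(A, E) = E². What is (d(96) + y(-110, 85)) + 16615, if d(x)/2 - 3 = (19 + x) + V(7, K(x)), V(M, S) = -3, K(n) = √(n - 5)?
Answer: 24070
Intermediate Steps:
K(n) = √(-5 + n)
d(x) = 38 + 2*x (d(x) = 6 + 2*((19 + x) - 3) = 6 + 2*(16 + x) = 6 + (32 + 2*x) = 38 + 2*x)
(d(96) + y(-110, 85)) + 16615 = ((38 + 2*96) + 85²) + 16615 = ((38 + 192) + 7225) + 16615 = (230 + 7225) + 16615 = 7455 + 16615 = 24070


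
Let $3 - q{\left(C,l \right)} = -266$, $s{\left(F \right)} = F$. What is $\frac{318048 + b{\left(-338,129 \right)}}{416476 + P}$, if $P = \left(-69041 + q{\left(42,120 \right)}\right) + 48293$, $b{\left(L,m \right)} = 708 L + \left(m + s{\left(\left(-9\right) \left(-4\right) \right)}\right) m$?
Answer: $\frac{33343}{131999} \approx 0.2526$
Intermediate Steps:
$q{\left(C,l \right)} = 269$ ($q{\left(C,l \right)} = 3 - -266 = 3 + 266 = 269$)
$b{\left(L,m \right)} = 708 L + m \left(36 + m\right)$ ($b{\left(L,m \right)} = 708 L + \left(m - -36\right) m = 708 L + \left(m + 36\right) m = 708 L + \left(36 + m\right) m = 708 L + m \left(36 + m\right)$)
$P = -20479$ ($P = \left(-69041 + 269\right) + 48293 = -68772 + 48293 = -20479$)
$\frac{318048 + b{\left(-338,129 \right)}}{416476 + P} = \frac{318048 + \left(129^{2} + 36 \cdot 129 + 708 \left(-338\right)\right)}{416476 - 20479} = \frac{318048 + \left(16641 + 4644 - 239304\right)}{395997} = \left(318048 - 218019\right) \frac{1}{395997} = 100029 \cdot \frac{1}{395997} = \frac{33343}{131999}$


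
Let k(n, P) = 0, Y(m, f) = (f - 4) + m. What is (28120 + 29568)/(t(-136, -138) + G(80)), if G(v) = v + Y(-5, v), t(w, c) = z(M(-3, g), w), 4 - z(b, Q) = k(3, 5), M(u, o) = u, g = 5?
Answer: 57688/155 ≈ 372.18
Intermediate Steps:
Y(m, f) = -4 + f + m (Y(m, f) = (-4 + f) + m = -4 + f + m)
z(b, Q) = 4 (z(b, Q) = 4 - 1*0 = 4 + 0 = 4)
t(w, c) = 4
G(v) = -9 + 2*v (G(v) = v + (-4 + v - 5) = v + (-9 + v) = -9 + 2*v)
(28120 + 29568)/(t(-136, -138) + G(80)) = (28120 + 29568)/(4 + (-9 + 2*80)) = 57688/(4 + (-9 + 160)) = 57688/(4 + 151) = 57688/155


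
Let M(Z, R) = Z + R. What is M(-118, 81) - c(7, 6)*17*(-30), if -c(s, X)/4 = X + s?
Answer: -26557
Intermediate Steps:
M(Z, R) = R + Z
c(s, X) = -4*X - 4*s (c(s, X) = -4*(X + s) = -4*X - 4*s)
M(-118, 81) - c(7, 6)*17*(-30) = (81 - 118) - (-4*6 - 4*7)*17*(-30) = -37 - (-24 - 28)*17*(-30) = -37 - (-52*17)*(-30) = -37 - (-884)*(-30) = -37 - 1*26520 = -37 - 26520 = -26557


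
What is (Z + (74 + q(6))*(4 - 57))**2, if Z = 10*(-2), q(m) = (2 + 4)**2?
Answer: 34222500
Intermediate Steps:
q(m) = 36 (q(m) = 6**2 = 36)
Z = -20
(Z + (74 + q(6))*(4 - 57))**2 = (-20 + (74 + 36)*(4 - 57))**2 = (-20 + 110*(-53))**2 = (-20 - 5830)**2 = (-5850)**2 = 34222500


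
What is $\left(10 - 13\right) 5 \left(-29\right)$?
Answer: $435$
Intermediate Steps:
$\left(10 - 13\right) 5 \left(-29\right) = \left(-3\right) 5 \left(-29\right) = \left(-15\right) \left(-29\right) = 435$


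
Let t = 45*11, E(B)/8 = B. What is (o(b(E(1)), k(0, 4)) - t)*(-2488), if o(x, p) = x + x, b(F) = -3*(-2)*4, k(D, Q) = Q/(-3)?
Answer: 1112136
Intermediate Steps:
k(D, Q) = -Q/3 (k(D, Q) = Q*(-⅓) = -Q/3)
E(B) = 8*B
t = 495
b(F) = 24 (b(F) = 6*4 = 24)
o(x, p) = 2*x
(o(b(E(1)), k(0, 4)) - t)*(-2488) = (2*24 - 1*495)*(-2488) = (48 - 495)*(-2488) = -447*(-2488) = 1112136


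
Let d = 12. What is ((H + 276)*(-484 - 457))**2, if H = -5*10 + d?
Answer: 50157185764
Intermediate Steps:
H = -38 (H = -5*10 + 12 = -50 + 12 = -38)
((H + 276)*(-484 - 457))**2 = ((-38 + 276)*(-484 - 457))**2 = (238*(-941))**2 = (-223958)**2 = 50157185764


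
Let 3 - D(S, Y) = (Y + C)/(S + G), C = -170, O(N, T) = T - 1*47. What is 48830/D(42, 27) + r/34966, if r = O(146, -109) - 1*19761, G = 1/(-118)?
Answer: 8459484214237/1109785874 ≈ 7622.6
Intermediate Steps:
G = -1/118 ≈ -0.0084746
O(N, T) = -47 + T (O(N, T) = T - 47 = -47 + T)
D(S, Y) = 3 - (-170 + Y)/(-1/118 + S) (D(S, Y) = 3 - (Y - 170)/(S - 1/118) = 3 - (-170 + Y)/(-1/118 + S))
r = -19917 (r = (-47 - 109) - 1*19761 = -156 - 19761 = -19917)
48830/D(42, 27) + r/34966 = 48830/(((20057 - 118*27 + 354*42)/(-1 + 118*42))) - 19917/34966 = 48830/(((20057 - 3186 + 14868)/(-1 + 4956))) - 19917*1/34966 = 48830/((31739/4955)) - 19917/34966 = 48830/(((1/4955)*31739)) - 19917/34966 = 48830/(31739/4955) - 19917/34966 = 48830*(4955/31739) - 19917/34966 = 241952650/31739 - 19917/34966 = 8459484214237/1109785874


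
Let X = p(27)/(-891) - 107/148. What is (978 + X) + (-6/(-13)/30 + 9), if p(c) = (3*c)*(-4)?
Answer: 104407943/105820 ≈ 986.66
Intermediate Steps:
p(c) = -12*c
X = -585/1628 (X = -12*27/(-891) - 107/148 = -324*(-1/891) - 107*1/148 = 4/11 - 107/148 = -585/1628 ≈ -0.35934)
(978 + X) + (-6/(-13)/30 + 9) = (978 - 585/1628) + (-6/(-13)/30 + 9) = 1591599/1628 + (-6*(-1/13)*(1/30) + 9) = 1591599/1628 + ((6/13)*(1/30) + 9) = 1591599/1628 + (1/65 + 9) = 1591599/1628 + 586/65 = 104407943/105820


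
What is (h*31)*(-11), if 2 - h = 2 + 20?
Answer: 6820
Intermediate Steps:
h = -20 (h = 2 - (2 + 20) = 2 - 1*22 = 2 - 22 = -20)
(h*31)*(-11) = -20*31*(-11) = -620*(-11) = 6820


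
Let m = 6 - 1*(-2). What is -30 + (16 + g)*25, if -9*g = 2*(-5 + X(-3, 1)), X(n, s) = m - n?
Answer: 1010/3 ≈ 336.67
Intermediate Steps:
m = 8 (m = 6 + 2 = 8)
X(n, s) = 8 - n
g = -4/3 (g = -2*(-5 + (8 - 1*(-3)))/9 = -2*(-5 + (8 + 3))/9 = -2*(-5 + 11)/9 = -2*6/9 = -1/9*12 = -4/3 ≈ -1.3333)
-30 + (16 + g)*25 = -30 + (16 - 4/3)*25 = -30 + (44/3)*25 = -30 + 1100/3 = 1010/3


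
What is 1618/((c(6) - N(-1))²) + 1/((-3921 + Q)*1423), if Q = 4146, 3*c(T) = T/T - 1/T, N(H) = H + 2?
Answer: 167845980769/54109575 ≈ 3102.0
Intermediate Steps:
N(H) = 2 + H
c(T) = ⅓ - 1/(3*T) (c(T) = (T/T - 1/T)/3 = (1 - 1/T)/3 = ⅓ - 1/(3*T))
1618/((c(6) - N(-1))²) + 1/((-3921 + Q)*1423) = 1618/(((⅓)*(-1 + 6)/6 - (2 - 1))²) + 1/((-3921 + 4146)*1423) = 1618/(((⅓)*(⅙)*5 - 1*1)²) + (1/1423)/225 = 1618/((5/18 - 1)²) + (1/225)*(1/1423) = 1618/((-13/18)²) + 1/320175 = 1618/(169/324) + 1/320175 = 1618*(324/169) + 1/320175 = 524232/169 + 1/320175 = 167845980769/54109575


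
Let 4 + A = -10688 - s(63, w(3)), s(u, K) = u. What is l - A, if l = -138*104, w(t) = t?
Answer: -3597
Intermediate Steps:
l = -14352
A = -10755 (A = -4 + (-10688 - 1*63) = -4 + (-10688 - 63) = -4 - 10751 = -10755)
l - A = -14352 - 1*(-10755) = -14352 + 10755 = -3597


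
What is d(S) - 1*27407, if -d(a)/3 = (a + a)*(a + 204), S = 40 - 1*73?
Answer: 6451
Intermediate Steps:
S = -33 (S = 40 - 73 = -33)
d(a) = -6*a*(204 + a) (d(a) = -3*(a + a)*(a + 204) = -3*2*a*(204 + a) = -6*a*(204 + a))
d(S) - 1*27407 = -6*(-33)*(204 - 33) - 1*27407 = -6*(-33)*171 - 27407 = 33858 - 27407 = 6451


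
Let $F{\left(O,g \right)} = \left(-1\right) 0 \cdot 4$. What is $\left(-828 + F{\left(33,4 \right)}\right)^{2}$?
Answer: $685584$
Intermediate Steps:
$F{\left(O,g \right)} = 0$ ($F{\left(O,g \right)} = 0 \cdot 4 = 0$)
$\left(-828 + F{\left(33,4 \right)}\right)^{2} = \left(-828 + 0\right)^{2} = \left(-828\right)^{2} = 685584$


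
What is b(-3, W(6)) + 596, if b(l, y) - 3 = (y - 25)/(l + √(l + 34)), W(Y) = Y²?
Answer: 1201/2 + √31/2 ≈ 603.28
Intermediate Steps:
b(l, y) = 3 + (-25 + y)/(l + √(34 + l)) (b(l, y) = 3 + (y - 25)/(l + √(l + 34)) = 3 + (-25 + y)/(l + √(34 + l)))
b(-3, W(6)) + 596 = (-25 + 6² + 3*(-3) + 3*√(34 - 3))/(-3 + √(34 - 3)) + 596 = (-25 + 36 - 9 + 3*√31)/(-3 + √31) + 596 = (2 + 3*√31)/(-3 + √31) + 596 = 596 + (2 + 3*√31)/(-3 + √31)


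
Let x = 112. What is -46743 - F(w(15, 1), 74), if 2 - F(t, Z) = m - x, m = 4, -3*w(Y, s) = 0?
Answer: -46853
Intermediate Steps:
w(Y, s) = 0 (w(Y, s) = -⅓*0 = 0)
F(t, Z) = 110 (F(t, Z) = 2 - (4 - 1*112) = 2 - (4 - 112) = 2 - 1*(-108) = 2 + 108 = 110)
-46743 - F(w(15, 1), 74) = -46743 - 1*110 = -46743 - 110 = -46853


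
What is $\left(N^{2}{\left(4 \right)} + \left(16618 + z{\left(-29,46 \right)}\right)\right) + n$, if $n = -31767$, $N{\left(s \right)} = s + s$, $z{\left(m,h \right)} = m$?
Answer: $-15114$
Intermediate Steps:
$N{\left(s \right)} = 2 s$
$\left(N^{2}{\left(4 \right)} + \left(16618 + z{\left(-29,46 \right)}\right)\right) + n = \left(\left(2 \cdot 4\right)^{2} + \left(16618 - 29\right)\right) - 31767 = \left(8^{2} + 16589\right) - 31767 = \left(64 + 16589\right) - 31767 = 16653 - 31767 = -15114$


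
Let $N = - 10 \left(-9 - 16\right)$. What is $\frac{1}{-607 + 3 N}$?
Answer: $\frac{1}{143} \approx 0.006993$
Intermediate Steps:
$N = 250$ ($N = \left(-10\right) \left(-25\right) = 250$)
$\frac{1}{-607 + 3 N} = \frac{1}{-607 + 3 \cdot 250} = \frac{1}{-607 + 750} = \frac{1}{143}$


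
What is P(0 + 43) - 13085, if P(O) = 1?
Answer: -13084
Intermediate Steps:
P(0 + 43) - 13085 = 1 - 13085 = -13084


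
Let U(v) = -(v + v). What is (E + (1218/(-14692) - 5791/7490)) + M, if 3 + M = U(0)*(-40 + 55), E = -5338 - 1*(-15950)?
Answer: 145919103941/13755385 ≈ 10608.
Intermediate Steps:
U(v) = -2*v
E = 10612 (E = -5338 + 15950 = 10612)
M = -3 (M = -3 + (-2*0)*(-40 + 55) = -3 + 0*15 = -3 + 0 = -3)
(E + (1218/(-14692) - 5791/7490)) + M = (10612 + (1218/(-14692) - 5791/7490)) - 3 = (10612 + (1218*(-1/14692) - 5791*1/7490)) - 3 = (10612 + (-609/7346 - 5791/7490)) - 3 = (10612 - 11775524/13755385) - 3 = 145960370096/13755385 - 3 = 145919103941/13755385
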